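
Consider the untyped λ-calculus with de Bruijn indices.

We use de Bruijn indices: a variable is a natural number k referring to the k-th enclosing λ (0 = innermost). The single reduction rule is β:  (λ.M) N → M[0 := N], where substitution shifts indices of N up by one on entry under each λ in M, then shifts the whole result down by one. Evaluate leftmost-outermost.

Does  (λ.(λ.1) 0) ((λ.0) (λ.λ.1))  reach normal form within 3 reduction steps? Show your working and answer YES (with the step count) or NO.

Answer: YES — reaches normal form λ.λ.1 in 3 ≤ 3 steps

Working:
  start: (λ.(λ.1) 0) ((λ.0) (λ.λ.1))
  →1  (λ.(λ.0) (λ.λ.1)) ((λ.0) (λ.λ.1))
  →2  (λ.0) (λ.λ.1)
  →3  λ.λ.1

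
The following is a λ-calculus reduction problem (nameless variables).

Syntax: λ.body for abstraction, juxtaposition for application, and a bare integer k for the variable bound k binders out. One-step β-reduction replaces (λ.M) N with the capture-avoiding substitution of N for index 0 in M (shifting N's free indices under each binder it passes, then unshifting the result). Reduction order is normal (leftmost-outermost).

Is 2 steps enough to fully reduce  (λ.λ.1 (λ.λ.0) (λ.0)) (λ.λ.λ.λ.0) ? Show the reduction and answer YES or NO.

  start: (λ.λ.1 (λ.λ.0) (λ.0)) (λ.λ.λ.λ.0)
  step 1: λ.(λ.λ.λ.λ.0) (λ.λ.0) (λ.0)
  step 2: λ.(λ.λ.λ.0) (λ.0)

Answer: NO — after 2 steps the term is λ.(λ.λ.λ.0) (λ.0), not yet normal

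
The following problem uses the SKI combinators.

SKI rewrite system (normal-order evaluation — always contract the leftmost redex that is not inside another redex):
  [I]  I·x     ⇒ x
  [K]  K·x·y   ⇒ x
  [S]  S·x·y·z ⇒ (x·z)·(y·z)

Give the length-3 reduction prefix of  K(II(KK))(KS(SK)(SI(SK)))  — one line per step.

Answer: after 3 steps: KK

Reduction:
  start: K(II(KK))(KS(SK)(SI(SK)))
  →1  II(KK)
  →2  I(KK)
  →3  KK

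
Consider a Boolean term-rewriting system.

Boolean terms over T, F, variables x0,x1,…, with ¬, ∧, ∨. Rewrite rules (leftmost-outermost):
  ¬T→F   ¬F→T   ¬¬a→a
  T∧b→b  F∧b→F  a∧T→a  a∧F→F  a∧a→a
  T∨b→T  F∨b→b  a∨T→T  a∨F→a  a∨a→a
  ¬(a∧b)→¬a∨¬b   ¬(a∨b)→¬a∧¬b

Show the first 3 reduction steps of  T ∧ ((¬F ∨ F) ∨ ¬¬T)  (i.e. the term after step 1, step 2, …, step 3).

Answer: after 3 steps: T ∨ ¬¬T

Reduction:
  start: T ∧ ((¬F ∨ F) ∨ ¬¬T)
  [1] (¬F ∨ F) ∨ ¬¬T
  [2] ¬F ∨ ¬¬T
  [3] T ∨ ¬¬T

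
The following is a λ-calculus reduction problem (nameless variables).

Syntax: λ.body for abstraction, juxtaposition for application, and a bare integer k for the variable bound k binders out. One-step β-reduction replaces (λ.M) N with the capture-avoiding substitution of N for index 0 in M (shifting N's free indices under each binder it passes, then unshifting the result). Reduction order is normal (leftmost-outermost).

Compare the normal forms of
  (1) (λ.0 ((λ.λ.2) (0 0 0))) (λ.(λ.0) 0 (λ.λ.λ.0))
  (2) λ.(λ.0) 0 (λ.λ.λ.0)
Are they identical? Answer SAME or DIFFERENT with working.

Term A:
  start: (λ.0 ((λ.λ.2) (0 0 0))) (λ.(λ.0) 0 (λ.λ.λ.0))
  step 1: (λ.(λ.0) 0 (λ.λ.λ.0)) ((λ.λ.λ.(λ.0) 0 (λ.λ.λ.0)) ((λ.(λ.0) 0 (λ.λ.λ.0)) (λ.(λ.0) 0 (λ.λ.λ.0)) (λ.(λ.0) 0 (λ.λ.λ.0))))
  step 2: (λ.0) ((λ.λ.λ.(λ.0) 0 (λ.λ.λ.0)) ((λ.(λ.0) 0 (λ.λ.λ.0)) (λ.(λ.0) 0 (λ.λ.λ.0)) (λ.(λ.0) 0 (λ.λ.λ.0)))) (λ.λ.λ.0)
  step 3: (λ.λ.λ.(λ.0) 0 (λ.λ.λ.0)) ((λ.(λ.0) 0 (λ.λ.λ.0)) (λ.(λ.0) 0 (λ.λ.λ.0)) (λ.(λ.0) 0 (λ.λ.λ.0))) (λ.λ.λ.0)
  step 4: (λ.λ.(λ.0) 0 (λ.λ.λ.0)) (λ.λ.λ.0)
  step 5: λ.(λ.0) 0 (λ.λ.λ.0)
  step 6: λ.0 (λ.λ.λ.0)

Term B:
  start: λ.(λ.0) 0 (λ.λ.λ.0)
  step 1: λ.0 (λ.λ.λ.0)

Answer: SAME — A ⇓ λ.0 (λ.λ.λ.0), B ⇓ λ.0 (λ.λ.λ.0)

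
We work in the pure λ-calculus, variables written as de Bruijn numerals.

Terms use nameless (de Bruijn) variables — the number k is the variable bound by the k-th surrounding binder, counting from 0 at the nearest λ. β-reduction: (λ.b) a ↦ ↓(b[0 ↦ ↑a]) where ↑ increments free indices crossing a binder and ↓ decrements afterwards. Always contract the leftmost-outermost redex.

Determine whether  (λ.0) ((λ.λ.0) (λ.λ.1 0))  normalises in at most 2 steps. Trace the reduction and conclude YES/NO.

  start: (λ.0) ((λ.λ.0) (λ.λ.1 0))
  [1] (λ.λ.0) (λ.λ.1 0)
  [2] λ.0

Answer: YES — reaches normal form λ.0 in 2 ≤ 2 steps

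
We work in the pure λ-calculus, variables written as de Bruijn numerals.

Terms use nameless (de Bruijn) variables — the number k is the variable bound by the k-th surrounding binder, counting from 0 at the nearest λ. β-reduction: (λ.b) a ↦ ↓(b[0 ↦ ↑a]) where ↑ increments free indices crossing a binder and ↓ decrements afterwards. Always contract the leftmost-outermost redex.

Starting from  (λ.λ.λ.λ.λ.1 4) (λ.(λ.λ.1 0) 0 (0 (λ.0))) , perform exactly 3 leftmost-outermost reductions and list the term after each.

  start: (λ.λ.λ.λ.λ.1 4) (λ.(λ.λ.1 0) 0 (0 (λ.0)))
  step 1: λ.λ.λ.λ.1 (λ.(λ.λ.1 0) 0 (0 (λ.0)))
  step 2: λ.λ.λ.λ.1 (λ.(λ.1 0) (0 (λ.0)))
  step 3: λ.λ.λ.λ.1 (λ.0 (0 (λ.0)))

Answer: after 3 steps: λ.λ.λ.λ.1 (λ.0 (0 (λ.0)))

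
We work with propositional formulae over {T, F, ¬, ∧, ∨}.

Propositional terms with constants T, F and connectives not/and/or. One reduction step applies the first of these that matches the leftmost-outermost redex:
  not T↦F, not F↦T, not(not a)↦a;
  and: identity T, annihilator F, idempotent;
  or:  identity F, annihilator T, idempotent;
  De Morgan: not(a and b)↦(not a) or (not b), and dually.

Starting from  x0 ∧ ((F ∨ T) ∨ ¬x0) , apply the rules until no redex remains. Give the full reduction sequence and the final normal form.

  start: x0 ∧ ((F ∨ T) ∨ ¬x0)
  →1  x0 ∧ (T ∨ ¬x0)
  →2  x0 ∧ T
  →3  x0

Answer: normal form = x0  (in 3 steps)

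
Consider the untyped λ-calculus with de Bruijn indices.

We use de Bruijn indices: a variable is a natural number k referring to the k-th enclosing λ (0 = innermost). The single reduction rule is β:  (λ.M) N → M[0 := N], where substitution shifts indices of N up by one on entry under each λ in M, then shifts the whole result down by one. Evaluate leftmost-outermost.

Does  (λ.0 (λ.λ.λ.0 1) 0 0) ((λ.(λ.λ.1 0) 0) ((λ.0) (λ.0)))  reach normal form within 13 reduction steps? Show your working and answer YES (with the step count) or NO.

  start: (λ.0 (λ.λ.λ.0 1) 0 0) ((λ.(λ.λ.1 0) 0) ((λ.0) (λ.0)))
  [1] (λ.(λ.λ.1 0) 0) ((λ.0) (λ.0)) (λ.λ.λ.0 1) ((λ.(λ.λ.1 0) 0) ((λ.0) (λ.0))) ((λ.(λ.λ.1 0) 0) ((λ.0) (λ.0)))
  [2] (λ.λ.1 0) ((λ.0) (λ.0)) (λ.λ.λ.0 1) ((λ.(λ.λ.1 0) 0) ((λ.0) (λ.0))) ((λ.(λ.λ.1 0) 0) ((λ.0) (λ.0)))
  [3] (λ.(λ.0) (λ.0) 0) (λ.λ.λ.0 1) ((λ.(λ.λ.1 0) 0) ((λ.0) (λ.0))) ((λ.(λ.λ.1 0) 0) ((λ.0) (λ.0)))
  [4] (λ.0) (λ.0) (λ.λ.λ.0 1) ((λ.(λ.λ.1 0) 0) ((λ.0) (λ.0))) ((λ.(λ.λ.1 0) 0) ((λ.0) (λ.0)))
  [5] (λ.0) (λ.λ.λ.0 1) ((λ.(λ.λ.1 0) 0) ((λ.0) (λ.0))) ((λ.(λ.λ.1 0) 0) ((λ.0) (λ.0)))
  [6] (λ.λ.λ.0 1) ((λ.(λ.λ.1 0) 0) ((λ.0) (λ.0))) ((λ.(λ.λ.1 0) 0) ((λ.0) (λ.0)))
  [7] (λ.λ.0 1) ((λ.(λ.λ.1 0) 0) ((λ.0) (λ.0)))
  [8] λ.0 ((λ.(λ.λ.1 0) 0) ((λ.0) (λ.0)))
  [9] λ.0 ((λ.λ.1 0) ((λ.0) (λ.0)))
  [10] λ.0 (λ.(λ.0) (λ.0) 0)
  [11] λ.0 (λ.(λ.0) 0)
  [12] λ.0 (λ.0)

Answer: YES — reaches normal form λ.0 (λ.0) in 12 ≤ 13 steps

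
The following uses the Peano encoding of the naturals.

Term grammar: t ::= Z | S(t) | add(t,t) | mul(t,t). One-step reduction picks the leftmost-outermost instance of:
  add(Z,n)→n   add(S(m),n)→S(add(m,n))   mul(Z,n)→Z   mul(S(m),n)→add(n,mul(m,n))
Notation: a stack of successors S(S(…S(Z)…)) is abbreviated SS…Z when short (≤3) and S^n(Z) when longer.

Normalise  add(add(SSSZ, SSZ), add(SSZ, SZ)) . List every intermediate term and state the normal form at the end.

Answer: normal form = S^8(Z)  (in 13 steps)

Derivation:
  start: add(add(SSSZ, SSZ), add(SSZ, SZ))
  [1] add(S(add(SSZ, SSZ)), add(SSZ, SZ))
  [2] S(add(add(SSZ, SSZ), add(SSZ, SZ)))
  [3] S(add(S(add(SZ, SSZ)), add(SSZ, SZ)))
  [4] S(S(add(add(SZ, SSZ), add(SSZ, SZ))))
  [5] S(S(add(S(add(Z, SSZ)), add(SSZ, SZ))))
  [6] S(S(S(add(add(Z, SSZ), add(SSZ, SZ)))))
  [7] S(S(S(add(SSZ, add(SSZ, SZ)))))
  [8] S(S(S(S(add(SZ, add(SSZ, SZ))))))
  [9] S(S(S(S(S(add(Z, add(SSZ, SZ)))))))
  [10] S(S(S(S(S(add(SSZ, SZ))))))
  [11] S(S(S(S(S(S(add(SZ, SZ)))))))
  [12] S(S(S(S(S(S(S(add(Z, SZ))))))))
  [13] S^8(Z)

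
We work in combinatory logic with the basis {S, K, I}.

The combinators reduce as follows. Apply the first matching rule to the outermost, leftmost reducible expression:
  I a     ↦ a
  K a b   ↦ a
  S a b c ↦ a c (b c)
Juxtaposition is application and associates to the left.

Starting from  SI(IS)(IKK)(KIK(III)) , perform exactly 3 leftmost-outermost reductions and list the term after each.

Answer: after 3 steps: KK(IS(IKK))(KIK(III))

Reduction:
  start: SI(IS)(IKK)(KIK(III))
  step 1: I(IKK)(IS(IKK))(KIK(III))
  step 2: IKK(IS(IKK))(KIK(III))
  step 3: KK(IS(IKK))(KIK(III))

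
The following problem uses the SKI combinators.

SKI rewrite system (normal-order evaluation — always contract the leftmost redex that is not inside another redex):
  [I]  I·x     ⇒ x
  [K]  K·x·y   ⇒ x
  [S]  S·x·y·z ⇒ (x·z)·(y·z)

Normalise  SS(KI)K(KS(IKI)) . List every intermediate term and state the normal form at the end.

Answer: normal form = S  (in 4 steps)

Derivation:
  start: SS(KI)K(KS(IKI))
  [1] SK(KIK)(KS(IKI))
  [2] K(KS(IKI))(KIK(KS(IKI)))
  [3] KS(IKI)
  [4] S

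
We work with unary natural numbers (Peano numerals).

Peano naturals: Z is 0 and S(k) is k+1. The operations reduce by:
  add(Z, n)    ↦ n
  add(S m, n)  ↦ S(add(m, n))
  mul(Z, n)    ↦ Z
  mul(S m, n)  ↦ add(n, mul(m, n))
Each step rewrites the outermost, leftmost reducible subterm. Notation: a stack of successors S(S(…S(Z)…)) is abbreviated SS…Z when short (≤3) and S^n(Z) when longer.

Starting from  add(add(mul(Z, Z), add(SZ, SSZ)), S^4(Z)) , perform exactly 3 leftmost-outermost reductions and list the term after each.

Answer: after 3 steps: add(S(add(Z, SSZ)), S^4(Z))

Derivation:
  start: add(add(mul(Z, Z), add(SZ, SSZ)), S^4(Z))
  step 1: add(add(Z, add(SZ, SSZ)), S^4(Z))
  step 2: add(add(SZ, SSZ), S^4(Z))
  step 3: add(S(add(Z, SSZ)), S^4(Z))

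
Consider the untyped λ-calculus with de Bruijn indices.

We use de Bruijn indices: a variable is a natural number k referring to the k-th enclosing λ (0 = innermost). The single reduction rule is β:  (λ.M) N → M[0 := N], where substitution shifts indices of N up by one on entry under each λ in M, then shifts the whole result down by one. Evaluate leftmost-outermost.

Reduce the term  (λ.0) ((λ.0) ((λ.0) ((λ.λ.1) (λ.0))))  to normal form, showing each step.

  start: (λ.0) ((λ.0) ((λ.0) ((λ.λ.1) (λ.0))))
  [1] (λ.0) ((λ.0) ((λ.λ.1) (λ.0)))
  [2] (λ.0) ((λ.λ.1) (λ.0))
  [3] (λ.λ.1) (λ.0)
  [4] λ.λ.0

Answer: normal form = λ.λ.0  (in 4 steps)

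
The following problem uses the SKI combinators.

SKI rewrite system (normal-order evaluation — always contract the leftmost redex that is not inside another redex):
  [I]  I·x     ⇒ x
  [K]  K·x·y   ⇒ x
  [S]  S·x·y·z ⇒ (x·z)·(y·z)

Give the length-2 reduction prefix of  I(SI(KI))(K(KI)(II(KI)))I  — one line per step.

  start: I(SI(KI))(K(KI)(II(KI)))I
  step 1: SI(KI)(K(KI)(II(KI)))I
  step 2: I(K(KI)(II(KI)))(KI(K(KI)(II(KI))))I

Answer: after 2 steps: I(K(KI)(II(KI)))(KI(K(KI)(II(KI))))I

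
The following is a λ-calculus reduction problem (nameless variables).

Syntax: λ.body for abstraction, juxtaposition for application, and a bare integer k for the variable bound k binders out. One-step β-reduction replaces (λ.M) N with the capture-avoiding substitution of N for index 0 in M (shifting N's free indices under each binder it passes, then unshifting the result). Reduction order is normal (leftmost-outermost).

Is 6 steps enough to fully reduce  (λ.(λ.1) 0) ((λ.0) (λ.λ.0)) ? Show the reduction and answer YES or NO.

Answer: YES — reaches normal form λ.λ.0 in 3 ≤ 6 steps

Working:
  start: (λ.(λ.1) 0) ((λ.0) (λ.λ.0))
  [1] (λ.(λ.0) (λ.λ.0)) ((λ.0) (λ.λ.0))
  [2] (λ.0) (λ.λ.0)
  [3] λ.λ.0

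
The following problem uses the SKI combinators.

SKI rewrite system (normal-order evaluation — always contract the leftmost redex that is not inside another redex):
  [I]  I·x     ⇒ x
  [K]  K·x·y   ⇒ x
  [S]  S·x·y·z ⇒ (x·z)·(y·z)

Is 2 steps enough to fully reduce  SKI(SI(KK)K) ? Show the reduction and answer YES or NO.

  start: SKI(SI(KK)K)
  step 1: K(SI(KK)K)(I(SI(KK)K))
  step 2: SI(KK)K

Answer: NO — after 2 steps the term is SI(KK)K, not yet normal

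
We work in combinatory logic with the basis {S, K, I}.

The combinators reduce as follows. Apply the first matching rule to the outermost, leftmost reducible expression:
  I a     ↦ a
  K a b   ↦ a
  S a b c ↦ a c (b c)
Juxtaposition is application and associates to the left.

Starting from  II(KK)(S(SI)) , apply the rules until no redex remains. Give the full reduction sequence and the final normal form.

Answer: normal form = K  (in 3 steps)

Derivation:
  start: II(KK)(S(SI))
  [1] I(KK)(S(SI))
  [2] KK(S(SI))
  [3] K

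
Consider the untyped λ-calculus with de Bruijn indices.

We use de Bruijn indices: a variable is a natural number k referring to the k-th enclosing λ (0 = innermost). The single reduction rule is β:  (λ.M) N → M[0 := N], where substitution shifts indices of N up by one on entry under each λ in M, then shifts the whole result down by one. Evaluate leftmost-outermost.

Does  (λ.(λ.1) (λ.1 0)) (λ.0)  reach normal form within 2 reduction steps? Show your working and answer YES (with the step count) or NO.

  start: (λ.(λ.1) (λ.1 0)) (λ.0)
  step 1: (λ.λ.0) (λ.(λ.0) 0)
  step 2: λ.0

Answer: YES — reaches normal form λ.0 in 2 ≤ 2 steps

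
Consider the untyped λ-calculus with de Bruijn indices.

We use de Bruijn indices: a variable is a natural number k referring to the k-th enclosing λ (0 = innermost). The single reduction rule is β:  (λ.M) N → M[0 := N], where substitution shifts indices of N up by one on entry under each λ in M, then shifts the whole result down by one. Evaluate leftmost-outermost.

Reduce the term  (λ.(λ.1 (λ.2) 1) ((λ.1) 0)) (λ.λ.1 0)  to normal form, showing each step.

Answer: normal form = λ.λ.1 0  (in 5 steps)

Working:
  start: (λ.(λ.1 (λ.2) 1) ((λ.1) 0)) (λ.λ.1 0)
  →1  (λ.(λ.λ.1 0) (λ.λ.λ.1 0) (λ.λ.1 0)) ((λ.λ.λ.1 0) (λ.λ.1 0))
  →2  (λ.λ.1 0) (λ.λ.λ.1 0) (λ.λ.1 0)
  →3  (λ.(λ.λ.λ.1 0) 0) (λ.λ.1 0)
  →4  (λ.λ.λ.1 0) (λ.λ.1 0)
  →5  λ.λ.1 0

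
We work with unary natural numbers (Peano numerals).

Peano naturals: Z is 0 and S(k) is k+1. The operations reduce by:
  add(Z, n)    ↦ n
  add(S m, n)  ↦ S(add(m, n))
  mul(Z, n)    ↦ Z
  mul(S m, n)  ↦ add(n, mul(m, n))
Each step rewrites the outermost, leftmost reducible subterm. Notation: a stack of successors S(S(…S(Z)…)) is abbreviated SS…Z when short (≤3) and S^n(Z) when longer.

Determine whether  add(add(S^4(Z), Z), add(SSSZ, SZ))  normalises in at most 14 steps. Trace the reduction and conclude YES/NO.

Answer: YES — reaches normal form S^8(Z) in 14 ≤ 14 steps

Reduction:
  start: add(add(S^4(Z), Z), add(SSSZ, SZ))
  [1] add(S(add(SSSZ, Z)), add(SSSZ, SZ))
  [2] S(add(add(SSSZ, Z), add(SSSZ, SZ)))
  [3] S(add(S(add(SSZ, Z)), add(SSSZ, SZ)))
  [4] S(S(add(add(SSZ, Z), add(SSSZ, SZ))))
  [5] S(S(add(S(add(SZ, Z)), add(SSSZ, SZ))))
  [6] S(S(S(add(add(SZ, Z), add(SSSZ, SZ)))))
  [7] S(S(S(add(S(add(Z, Z)), add(SSSZ, SZ)))))
  [8] S(S(S(S(add(add(Z, Z), add(SSSZ, SZ))))))
  [9] S(S(S(S(add(Z, add(SSSZ, SZ))))))
  [10] S(S(S(S(add(SSSZ, SZ)))))
  [11] S(S(S(S(S(add(SSZ, SZ))))))
  [12] S(S(S(S(S(S(add(SZ, SZ)))))))
  [13] S(S(S(S(S(S(S(add(Z, SZ))))))))
  [14] S^8(Z)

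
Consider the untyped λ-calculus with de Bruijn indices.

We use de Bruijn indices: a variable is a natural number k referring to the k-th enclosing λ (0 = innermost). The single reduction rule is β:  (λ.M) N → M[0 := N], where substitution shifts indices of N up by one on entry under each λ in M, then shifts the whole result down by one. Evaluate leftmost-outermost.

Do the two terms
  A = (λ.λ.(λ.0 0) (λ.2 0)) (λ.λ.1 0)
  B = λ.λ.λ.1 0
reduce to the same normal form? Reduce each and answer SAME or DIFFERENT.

Term A:
  start: (λ.λ.(λ.0 0) (λ.2 0)) (λ.λ.1 0)
  step 1: λ.(λ.0 0) (λ.(λ.λ.1 0) 0)
  step 2: λ.(λ.(λ.λ.1 0) 0) (λ.(λ.λ.1 0) 0)
  step 3: λ.(λ.λ.1 0) (λ.(λ.λ.1 0) 0)
  step 4: λ.λ.(λ.(λ.λ.1 0) 0) 0
  step 5: λ.λ.(λ.λ.1 0) 0
  step 6: λ.λ.λ.1 0

Term B:
  start: λ.λ.λ.1 0

Answer: SAME — A ⇓ λ.λ.λ.1 0, B ⇓ λ.λ.λ.1 0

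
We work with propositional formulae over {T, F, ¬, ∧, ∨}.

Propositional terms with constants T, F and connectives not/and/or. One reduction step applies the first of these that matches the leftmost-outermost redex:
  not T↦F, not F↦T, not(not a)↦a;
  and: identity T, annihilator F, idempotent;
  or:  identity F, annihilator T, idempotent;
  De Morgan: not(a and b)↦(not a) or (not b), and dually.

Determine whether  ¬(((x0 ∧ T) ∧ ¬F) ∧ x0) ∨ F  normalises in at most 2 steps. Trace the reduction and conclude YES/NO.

  start: ¬(((x0 ∧ T) ∧ ¬F) ∧ x0) ∨ F
  step 1: ¬(((x0 ∧ T) ∧ ¬F) ∧ x0)
  step 2: ¬((x0 ∧ T) ∧ ¬F) ∨ ¬x0

Answer: NO — after 2 steps the term is ¬((x0 ∧ T) ∧ ¬F) ∨ ¬x0, not yet normal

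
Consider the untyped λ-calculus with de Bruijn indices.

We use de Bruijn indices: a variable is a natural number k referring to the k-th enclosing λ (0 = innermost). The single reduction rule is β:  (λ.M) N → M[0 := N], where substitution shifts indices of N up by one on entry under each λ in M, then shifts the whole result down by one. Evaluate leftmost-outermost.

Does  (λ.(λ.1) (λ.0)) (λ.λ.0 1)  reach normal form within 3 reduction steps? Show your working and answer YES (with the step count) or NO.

Answer: YES — reaches normal form λ.λ.0 1 in 2 ≤ 3 steps

Derivation:
  start: (λ.(λ.1) (λ.0)) (λ.λ.0 1)
  →1  (λ.λ.λ.0 1) (λ.0)
  →2  λ.λ.0 1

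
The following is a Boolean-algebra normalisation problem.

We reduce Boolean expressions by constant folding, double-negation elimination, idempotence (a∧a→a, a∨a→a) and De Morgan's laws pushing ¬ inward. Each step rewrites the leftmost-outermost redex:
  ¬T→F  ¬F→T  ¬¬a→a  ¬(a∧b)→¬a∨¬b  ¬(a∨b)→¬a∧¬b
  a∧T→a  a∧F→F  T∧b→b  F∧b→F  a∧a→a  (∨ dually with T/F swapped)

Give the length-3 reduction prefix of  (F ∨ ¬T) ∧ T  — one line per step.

Answer: after 3 steps: F

Reduction:
  start: (F ∨ ¬T) ∧ T
  [1] F ∨ ¬T
  [2] ¬T
  [3] F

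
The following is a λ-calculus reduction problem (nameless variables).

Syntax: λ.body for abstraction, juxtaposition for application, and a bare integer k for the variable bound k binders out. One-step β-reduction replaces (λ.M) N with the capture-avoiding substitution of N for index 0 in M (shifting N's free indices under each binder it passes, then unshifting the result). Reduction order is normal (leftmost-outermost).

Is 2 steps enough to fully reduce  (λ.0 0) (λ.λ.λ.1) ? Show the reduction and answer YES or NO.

Answer: YES — reaches normal form λ.λ.1 in 2 ≤ 2 steps

Derivation:
  start: (λ.0 0) (λ.λ.λ.1)
  →1  (λ.λ.λ.1) (λ.λ.λ.1)
  →2  λ.λ.1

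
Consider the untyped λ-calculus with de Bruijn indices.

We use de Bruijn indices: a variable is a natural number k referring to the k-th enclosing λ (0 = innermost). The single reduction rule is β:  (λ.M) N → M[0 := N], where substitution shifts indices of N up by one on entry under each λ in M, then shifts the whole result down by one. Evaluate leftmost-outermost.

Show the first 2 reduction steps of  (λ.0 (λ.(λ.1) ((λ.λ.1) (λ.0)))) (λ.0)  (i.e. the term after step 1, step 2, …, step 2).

  start: (λ.0 (λ.(λ.1) ((λ.λ.1) (λ.0)))) (λ.0)
  step 1: (λ.0) (λ.(λ.1) ((λ.λ.1) (λ.0)))
  step 2: λ.(λ.1) ((λ.λ.1) (λ.0))

Answer: after 2 steps: λ.(λ.1) ((λ.λ.1) (λ.0))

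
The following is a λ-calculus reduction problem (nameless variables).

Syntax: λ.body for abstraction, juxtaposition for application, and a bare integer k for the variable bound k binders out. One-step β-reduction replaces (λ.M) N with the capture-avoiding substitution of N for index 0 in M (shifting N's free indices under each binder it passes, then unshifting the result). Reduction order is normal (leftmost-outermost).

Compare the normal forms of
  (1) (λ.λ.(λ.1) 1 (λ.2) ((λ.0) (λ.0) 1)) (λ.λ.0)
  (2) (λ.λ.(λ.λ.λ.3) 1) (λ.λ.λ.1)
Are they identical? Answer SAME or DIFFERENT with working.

Term A:
  start: (λ.λ.(λ.1) 1 (λ.2) ((λ.0) (λ.0) 1)) (λ.λ.0)
  →1  λ.(λ.1) (λ.λ.0) (λ.λ.λ.0) ((λ.0) (λ.0) (λ.λ.0))
  →2  λ.0 (λ.λ.λ.0) ((λ.0) (λ.0) (λ.λ.0))
  →3  λ.0 (λ.λ.λ.0) ((λ.0) (λ.λ.0))
  →4  λ.0 (λ.λ.λ.0) (λ.λ.0)

Term B:
  start: (λ.λ.(λ.λ.λ.3) 1) (λ.λ.λ.1)
  →1  λ.(λ.λ.λ.3) (λ.λ.λ.1)
  →2  λ.λ.λ.2

Answer: DIFFERENT — A ⇓ λ.0 (λ.λ.λ.0) (λ.λ.0), B ⇓ λ.λ.λ.2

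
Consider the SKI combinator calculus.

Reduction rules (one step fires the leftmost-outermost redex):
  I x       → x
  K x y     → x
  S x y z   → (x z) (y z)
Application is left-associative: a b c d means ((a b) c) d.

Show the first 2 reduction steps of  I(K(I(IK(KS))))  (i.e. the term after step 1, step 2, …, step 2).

Answer: after 2 steps: K(IK(KS))

Working:
  start: I(K(I(IK(KS))))
  [1] K(I(IK(KS)))
  [2] K(IK(KS))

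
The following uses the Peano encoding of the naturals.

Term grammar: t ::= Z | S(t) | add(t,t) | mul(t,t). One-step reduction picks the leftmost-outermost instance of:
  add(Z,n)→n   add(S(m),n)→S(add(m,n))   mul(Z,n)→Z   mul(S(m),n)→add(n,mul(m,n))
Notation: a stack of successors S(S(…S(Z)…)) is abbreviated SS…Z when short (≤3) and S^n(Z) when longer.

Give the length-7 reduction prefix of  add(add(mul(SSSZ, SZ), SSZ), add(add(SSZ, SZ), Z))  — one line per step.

Answer: after 7 steps: S(add(add(S(add(Z, mul(SZ, SZ))), SSZ), add(add(SSZ, SZ), Z)))

Working:
  start: add(add(mul(SSSZ, SZ), SSZ), add(add(SSZ, SZ), Z))
  →1  add(add(add(SZ, mul(SSZ, SZ)), SSZ), add(add(SSZ, SZ), Z))
  →2  add(add(S(add(Z, mul(SSZ, SZ))), SSZ), add(add(SSZ, SZ), Z))
  →3  add(S(add(add(Z, mul(SSZ, SZ)), SSZ)), add(add(SSZ, SZ), Z))
  →4  S(add(add(add(Z, mul(SSZ, SZ)), SSZ), add(add(SSZ, SZ), Z)))
  →5  S(add(add(mul(SSZ, SZ), SSZ), add(add(SSZ, SZ), Z)))
  →6  S(add(add(add(SZ, mul(SZ, SZ)), SSZ), add(add(SSZ, SZ), Z)))
  →7  S(add(add(S(add(Z, mul(SZ, SZ))), SSZ), add(add(SSZ, SZ), Z)))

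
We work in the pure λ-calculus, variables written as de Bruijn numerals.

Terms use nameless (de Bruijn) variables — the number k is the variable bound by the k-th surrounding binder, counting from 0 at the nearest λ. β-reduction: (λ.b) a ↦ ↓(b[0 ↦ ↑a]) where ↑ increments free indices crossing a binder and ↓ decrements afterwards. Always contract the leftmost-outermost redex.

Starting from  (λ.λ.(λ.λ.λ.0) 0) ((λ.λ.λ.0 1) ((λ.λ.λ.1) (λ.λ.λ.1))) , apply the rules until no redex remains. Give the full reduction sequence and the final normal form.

  start: (λ.λ.(λ.λ.λ.0) 0) ((λ.λ.λ.0 1) ((λ.λ.λ.1) (λ.λ.λ.1)))
  [1] λ.(λ.λ.λ.0) 0
  [2] λ.λ.λ.0

Answer: normal form = λ.λ.λ.0  (in 2 steps)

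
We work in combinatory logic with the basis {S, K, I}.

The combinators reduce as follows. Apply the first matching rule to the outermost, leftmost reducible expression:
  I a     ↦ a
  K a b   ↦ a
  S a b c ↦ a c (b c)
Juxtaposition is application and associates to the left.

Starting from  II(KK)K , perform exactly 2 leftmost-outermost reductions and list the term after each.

  start: II(KK)K
  [1] I(KK)K
  [2] KKK

Answer: after 2 steps: KKK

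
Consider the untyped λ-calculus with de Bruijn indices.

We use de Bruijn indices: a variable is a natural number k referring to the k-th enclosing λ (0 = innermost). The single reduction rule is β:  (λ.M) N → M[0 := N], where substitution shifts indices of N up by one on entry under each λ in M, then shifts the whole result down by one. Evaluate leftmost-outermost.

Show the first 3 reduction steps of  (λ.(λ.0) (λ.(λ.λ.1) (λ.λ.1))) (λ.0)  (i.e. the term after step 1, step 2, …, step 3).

  start: (λ.(λ.0) (λ.(λ.λ.1) (λ.λ.1))) (λ.0)
  [1] (λ.0) (λ.(λ.λ.1) (λ.λ.1))
  [2] λ.(λ.λ.1) (λ.λ.1)
  [3] λ.λ.λ.λ.1

Answer: after 3 steps: λ.λ.λ.λ.1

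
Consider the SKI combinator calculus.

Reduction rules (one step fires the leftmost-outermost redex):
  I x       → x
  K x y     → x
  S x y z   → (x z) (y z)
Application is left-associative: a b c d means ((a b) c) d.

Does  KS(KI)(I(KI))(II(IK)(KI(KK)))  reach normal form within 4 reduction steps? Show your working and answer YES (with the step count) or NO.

Answer: NO — after 4 steps the term is S(KI)(IK(KI(KK))), not yet normal

Derivation:
  start: KS(KI)(I(KI))(II(IK)(KI(KK)))
  [1] S(I(KI))(II(IK)(KI(KK)))
  [2] S(KI)(II(IK)(KI(KK)))
  [3] S(KI)(I(IK)(KI(KK)))
  [4] S(KI)(IK(KI(KK)))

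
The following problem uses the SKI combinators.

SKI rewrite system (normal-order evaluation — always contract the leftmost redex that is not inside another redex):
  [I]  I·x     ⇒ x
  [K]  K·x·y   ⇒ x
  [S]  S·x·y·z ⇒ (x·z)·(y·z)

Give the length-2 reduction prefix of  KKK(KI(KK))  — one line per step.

  start: KKK(KI(KK))
  [1] K(KI(KK))
  [2] KI

Answer: after 2 steps: KI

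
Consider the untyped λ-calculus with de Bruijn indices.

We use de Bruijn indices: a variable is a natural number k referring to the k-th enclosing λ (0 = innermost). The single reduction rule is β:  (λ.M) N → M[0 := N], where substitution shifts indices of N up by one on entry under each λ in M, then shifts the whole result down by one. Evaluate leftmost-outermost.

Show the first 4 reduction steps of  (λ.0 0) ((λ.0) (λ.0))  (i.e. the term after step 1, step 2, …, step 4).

  start: (λ.0 0) ((λ.0) (λ.0))
  step 1: (λ.0) (λ.0) ((λ.0) (λ.0))
  step 2: (λ.0) ((λ.0) (λ.0))
  step 3: (λ.0) (λ.0)
  step 4: λ.0

Answer: after 4 steps: λ.0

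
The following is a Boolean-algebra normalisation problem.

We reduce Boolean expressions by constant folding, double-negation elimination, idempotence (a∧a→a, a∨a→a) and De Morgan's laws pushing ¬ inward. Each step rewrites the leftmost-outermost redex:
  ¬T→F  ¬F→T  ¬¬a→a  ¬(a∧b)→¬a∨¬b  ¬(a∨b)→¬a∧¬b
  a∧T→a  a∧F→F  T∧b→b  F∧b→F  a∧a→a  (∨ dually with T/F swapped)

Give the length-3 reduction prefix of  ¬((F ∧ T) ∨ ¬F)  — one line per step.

  start: ¬((F ∧ T) ∨ ¬F)
  →1  ¬(F ∧ T) ∧ ¬¬F
  →2  (¬F ∨ ¬T) ∧ ¬¬F
  →3  (T ∨ ¬T) ∧ ¬¬F

Answer: after 3 steps: (T ∨ ¬T) ∧ ¬¬F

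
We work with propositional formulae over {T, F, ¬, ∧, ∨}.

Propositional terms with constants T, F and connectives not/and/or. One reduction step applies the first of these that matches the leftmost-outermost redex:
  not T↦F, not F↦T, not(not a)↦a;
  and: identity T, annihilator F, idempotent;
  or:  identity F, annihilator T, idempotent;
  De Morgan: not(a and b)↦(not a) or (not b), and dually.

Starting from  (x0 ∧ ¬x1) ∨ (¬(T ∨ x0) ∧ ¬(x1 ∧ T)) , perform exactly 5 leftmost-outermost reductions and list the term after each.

  start: (x0 ∧ ¬x1) ∨ (¬(T ∨ x0) ∧ ¬(x1 ∧ T))
  →1  (x0 ∧ ¬x1) ∨ ((¬T ∧ ¬x0) ∧ ¬(x1 ∧ T))
  →2  (x0 ∧ ¬x1) ∨ ((F ∧ ¬x0) ∧ ¬(x1 ∧ T))
  →3  (x0 ∧ ¬x1) ∨ (F ∧ ¬(x1 ∧ T))
  →4  (x0 ∧ ¬x1) ∨ F
  →5  x0 ∧ ¬x1

Answer: after 5 steps: x0 ∧ ¬x1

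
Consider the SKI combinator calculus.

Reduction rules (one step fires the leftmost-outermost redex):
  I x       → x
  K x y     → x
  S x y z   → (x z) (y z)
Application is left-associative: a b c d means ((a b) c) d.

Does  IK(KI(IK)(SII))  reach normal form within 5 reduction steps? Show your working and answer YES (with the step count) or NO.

Answer: YES — reaches normal form K(SII) in 3 ≤ 5 steps

Reduction:
  start: IK(KI(IK)(SII))
  step 1: K(KI(IK)(SII))
  step 2: K(I(SII))
  step 3: K(SII)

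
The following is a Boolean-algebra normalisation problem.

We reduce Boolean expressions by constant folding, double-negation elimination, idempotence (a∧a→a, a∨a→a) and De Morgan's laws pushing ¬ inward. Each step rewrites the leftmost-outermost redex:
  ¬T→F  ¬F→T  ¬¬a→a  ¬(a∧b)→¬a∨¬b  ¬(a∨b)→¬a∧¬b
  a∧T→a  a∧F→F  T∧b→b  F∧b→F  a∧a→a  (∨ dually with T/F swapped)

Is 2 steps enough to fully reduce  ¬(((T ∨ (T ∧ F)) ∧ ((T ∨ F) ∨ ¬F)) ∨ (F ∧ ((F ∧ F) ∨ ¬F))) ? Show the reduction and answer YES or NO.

Answer: NO — after 2 steps the term is (¬(T ∨ (T ∧ F)) ∨ ¬((T ∨ F) ∨ ¬F)) ∧ ¬(F ∧ ((F ∧ F) ∨ ¬F)), not yet normal

Derivation:
  start: ¬(((T ∨ (T ∧ F)) ∧ ((T ∨ F) ∨ ¬F)) ∨ (F ∧ ((F ∧ F) ∨ ¬F)))
  →1  ¬((T ∨ (T ∧ F)) ∧ ((T ∨ F) ∨ ¬F)) ∧ ¬(F ∧ ((F ∧ F) ∨ ¬F))
  →2  (¬(T ∨ (T ∧ F)) ∨ ¬((T ∨ F) ∨ ¬F)) ∧ ¬(F ∧ ((F ∧ F) ∨ ¬F))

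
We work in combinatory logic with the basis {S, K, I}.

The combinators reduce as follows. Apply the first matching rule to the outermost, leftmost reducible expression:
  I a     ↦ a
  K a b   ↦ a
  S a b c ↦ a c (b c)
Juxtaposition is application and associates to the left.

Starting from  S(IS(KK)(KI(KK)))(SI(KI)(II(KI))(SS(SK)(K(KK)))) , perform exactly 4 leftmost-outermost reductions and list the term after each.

  start: S(IS(KK)(KI(KK)))(SI(KI)(II(KI))(SS(SK)(K(KK))))
  [1] S(S(KK)(KI(KK)))(SI(KI)(II(KI))(SS(SK)(K(KK))))
  [2] S(S(KK)I)(SI(KI)(II(KI))(SS(SK)(K(KK))))
  [3] S(S(KK)I)(I(II(KI))(KI(II(KI)))(SS(SK)(K(KK))))
  [4] S(S(KK)I)(II(KI)(KI(II(KI)))(SS(SK)(K(KK))))

Answer: after 4 steps: S(S(KK)I)(II(KI)(KI(II(KI)))(SS(SK)(K(KK))))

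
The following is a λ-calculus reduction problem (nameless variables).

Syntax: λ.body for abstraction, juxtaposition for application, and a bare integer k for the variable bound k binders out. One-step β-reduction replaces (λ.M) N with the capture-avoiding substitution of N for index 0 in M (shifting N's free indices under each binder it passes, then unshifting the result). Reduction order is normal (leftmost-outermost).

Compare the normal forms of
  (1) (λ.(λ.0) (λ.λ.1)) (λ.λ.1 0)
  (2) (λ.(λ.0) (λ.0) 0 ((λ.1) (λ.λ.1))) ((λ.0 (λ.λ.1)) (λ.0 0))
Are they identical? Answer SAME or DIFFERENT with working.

Answer: SAME — A ⇓ λ.λ.1, B ⇓ λ.λ.1

Derivation:
Term A:
  start: (λ.(λ.0) (λ.λ.1)) (λ.λ.1 0)
  [1] (λ.0) (λ.λ.1)
  [2] λ.λ.1

Term B:
  start: (λ.(λ.0) (λ.0) 0 ((λ.1) (λ.λ.1))) ((λ.0 (λ.λ.1)) (λ.0 0))
  [1] (λ.0) (λ.0) ((λ.0 (λ.λ.1)) (λ.0 0)) ((λ.(λ.0 (λ.λ.1)) (λ.0 0)) (λ.λ.1))
  [2] (λ.0) ((λ.0 (λ.λ.1)) (λ.0 0)) ((λ.(λ.0 (λ.λ.1)) (λ.0 0)) (λ.λ.1))
  [3] (λ.0 (λ.λ.1)) (λ.0 0) ((λ.(λ.0 (λ.λ.1)) (λ.0 0)) (λ.λ.1))
  [4] (λ.0 0) (λ.λ.1) ((λ.(λ.0 (λ.λ.1)) (λ.0 0)) (λ.λ.1))
  [5] (λ.λ.1) (λ.λ.1) ((λ.(λ.0 (λ.λ.1)) (λ.0 0)) (λ.λ.1))
  [6] (λ.λ.λ.1) ((λ.(λ.0 (λ.λ.1)) (λ.0 0)) (λ.λ.1))
  [7] λ.λ.1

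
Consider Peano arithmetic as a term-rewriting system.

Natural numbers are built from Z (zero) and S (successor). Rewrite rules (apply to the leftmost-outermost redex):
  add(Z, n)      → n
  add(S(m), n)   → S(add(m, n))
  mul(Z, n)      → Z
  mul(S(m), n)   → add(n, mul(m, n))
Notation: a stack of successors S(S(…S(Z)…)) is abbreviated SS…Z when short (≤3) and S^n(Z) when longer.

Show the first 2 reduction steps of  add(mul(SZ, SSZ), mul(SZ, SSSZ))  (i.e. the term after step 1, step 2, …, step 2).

  start: add(mul(SZ, SSZ), mul(SZ, SSSZ))
  step 1: add(add(SSZ, mul(Z, SSZ)), mul(SZ, SSSZ))
  step 2: add(S(add(SZ, mul(Z, SSZ))), mul(SZ, SSSZ))

Answer: after 2 steps: add(S(add(SZ, mul(Z, SSZ))), mul(SZ, SSSZ))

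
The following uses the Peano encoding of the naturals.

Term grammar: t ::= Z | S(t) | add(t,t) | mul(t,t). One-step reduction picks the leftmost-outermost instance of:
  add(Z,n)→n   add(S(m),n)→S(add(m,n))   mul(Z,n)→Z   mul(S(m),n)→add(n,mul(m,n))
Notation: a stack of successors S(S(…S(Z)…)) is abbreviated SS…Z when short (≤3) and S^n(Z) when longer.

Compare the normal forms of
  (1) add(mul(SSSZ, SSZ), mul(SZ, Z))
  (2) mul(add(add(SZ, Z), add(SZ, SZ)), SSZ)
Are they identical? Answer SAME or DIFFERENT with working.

Term A:
  start: add(mul(SSSZ, SSZ), mul(SZ, Z))
  [1] add(add(SSZ, mul(SSZ, SSZ)), mul(SZ, Z))
  [2] add(S(add(SZ, mul(SSZ, SSZ))), mul(SZ, Z))
  [3] S(add(add(SZ, mul(SSZ, SSZ)), mul(SZ, Z)))
  [4] S(add(S(add(Z, mul(SSZ, SSZ))), mul(SZ, Z)))
  [5] S(S(add(add(Z, mul(SSZ, SSZ)), mul(SZ, Z))))
  [6] S(S(add(mul(SSZ, SSZ), mul(SZ, Z))))
  [7] S(S(add(add(SSZ, mul(SZ, SSZ)), mul(SZ, Z))))
  [8] S(S(add(S(add(SZ, mul(SZ, SSZ))), mul(SZ, Z))))
  [9] S(S(S(add(add(SZ, mul(SZ, SSZ)), mul(SZ, Z)))))
  [10] S(S(S(add(S(add(Z, mul(SZ, SSZ))), mul(SZ, Z)))))
  [11] S(S(S(S(add(add(Z, mul(SZ, SSZ)), mul(SZ, Z))))))
  [12] S(S(S(S(add(mul(SZ, SSZ), mul(SZ, Z))))))
  [13] S(S(S(S(add(add(SSZ, mul(Z, SSZ)), mul(SZ, Z))))))
  [14] S(S(S(S(add(S(add(SZ, mul(Z, SSZ))), mul(SZ, Z))))))
  [15] S(S(S(S(S(add(add(SZ, mul(Z, SSZ)), mul(SZ, Z)))))))
  [16] S(S(S(S(S(add(S(add(Z, mul(Z, SSZ))), mul(SZ, Z)))))))
  [17] S(S(S(S(S(S(add(add(Z, mul(Z, SSZ)), mul(SZ, Z))))))))
  [18] S(S(S(S(S(S(add(mul(Z, SSZ), mul(SZ, Z))))))))
  [19] S(S(S(S(S(S(add(Z, mul(SZ, Z))))))))
  [20] S(S(S(S(S(S(mul(SZ, Z)))))))
  [21] S(S(S(S(S(S(add(Z, mul(Z, Z))))))))
  [22] S(S(S(S(S(S(mul(Z, Z)))))))
  [23] S^6(Z)

Term B:
  start: mul(add(add(SZ, Z), add(SZ, SZ)), SSZ)
  [1] mul(add(S(add(Z, Z)), add(SZ, SZ)), SSZ)
  [2] mul(S(add(add(Z, Z), add(SZ, SZ))), SSZ)
  [3] add(SSZ, mul(add(add(Z, Z), add(SZ, SZ)), SSZ))
  [4] S(add(SZ, mul(add(add(Z, Z), add(SZ, SZ)), SSZ)))
  [5] S(S(add(Z, mul(add(add(Z, Z), add(SZ, SZ)), SSZ))))
  [6] S(S(mul(add(add(Z, Z), add(SZ, SZ)), SSZ)))
  [7] S(S(mul(add(Z, add(SZ, SZ)), SSZ)))
  [8] S(S(mul(add(SZ, SZ), SSZ)))
  [9] S(S(mul(S(add(Z, SZ)), SSZ)))
  [10] S(S(add(SSZ, mul(add(Z, SZ), SSZ))))
  [11] S(S(S(add(SZ, mul(add(Z, SZ), SSZ)))))
  [12] S(S(S(S(add(Z, mul(add(Z, SZ), SSZ))))))
  [13] S(S(S(S(mul(add(Z, SZ), SSZ)))))
  [14] S(S(S(S(mul(SZ, SSZ)))))
  [15] S(S(S(S(add(SSZ, mul(Z, SSZ))))))
  [16] S(S(S(S(S(add(SZ, mul(Z, SSZ)))))))
  [17] S(S(S(S(S(S(add(Z, mul(Z, SSZ))))))))
  [18] S(S(S(S(S(S(mul(Z, SSZ)))))))
  [19] S^6(Z)

Answer: SAME — A ⇓ S^6(Z), B ⇓ S^6(Z)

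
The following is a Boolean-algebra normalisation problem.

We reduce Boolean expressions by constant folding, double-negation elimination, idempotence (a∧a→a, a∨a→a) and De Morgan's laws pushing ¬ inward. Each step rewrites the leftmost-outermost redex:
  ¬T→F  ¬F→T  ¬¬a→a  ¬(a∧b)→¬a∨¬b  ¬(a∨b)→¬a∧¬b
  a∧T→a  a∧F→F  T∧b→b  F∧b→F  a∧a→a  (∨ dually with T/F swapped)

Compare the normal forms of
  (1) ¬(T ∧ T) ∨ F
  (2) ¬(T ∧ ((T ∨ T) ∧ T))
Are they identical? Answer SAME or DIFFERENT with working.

Term A:
  start: ¬(T ∧ T) ∨ F
  →1  ¬(T ∧ T)
  →2  ¬T ∨ ¬T
  →3  ¬T
  →4  F

Term B:
  start: ¬(T ∧ ((T ∨ T) ∧ T))
  →1  ¬T ∨ ¬((T ∨ T) ∧ T)
  →2  F ∨ ¬((T ∨ T) ∧ T)
  →3  ¬((T ∨ T) ∧ T)
  →4  ¬(T ∨ T) ∨ ¬T
  →5  (¬T ∧ ¬T) ∨ ¬T
  →6  ¬T ∨ ¬T
  →7  ¬T
  →8  F

Answer: SAME — A ⇓ F, B ⇓ F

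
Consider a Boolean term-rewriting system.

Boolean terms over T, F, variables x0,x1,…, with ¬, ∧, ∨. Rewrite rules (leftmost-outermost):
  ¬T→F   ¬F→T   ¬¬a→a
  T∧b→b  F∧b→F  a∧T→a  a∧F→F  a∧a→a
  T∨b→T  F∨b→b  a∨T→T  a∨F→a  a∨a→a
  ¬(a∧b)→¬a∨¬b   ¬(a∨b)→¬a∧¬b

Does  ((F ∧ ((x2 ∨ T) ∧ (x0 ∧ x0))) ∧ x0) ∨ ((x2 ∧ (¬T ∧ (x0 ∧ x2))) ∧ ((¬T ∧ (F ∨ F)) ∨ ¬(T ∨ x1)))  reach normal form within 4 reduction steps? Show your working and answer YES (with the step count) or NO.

Answer: NO — after 4 steps the term is (x2 ∧ (F ∧ (x0 ∧ x2))) ∧ ((¬T ∧ (F ∨ F)) ∨ ¬(T ∨ x1)), not yet normal

Reduction:
  start: ((F ∧ ((x2 ∨ T) ∧ (x0 ∧ x0))) ∧ x0) ∨ ((x2 ∧ (¬T ∧ (x0 ∧ x2))) ∧ ((¬T ∧ (F ∨ F)) ∨ ¬(T ∨ x1)))
  →1  (F ∧ x0) ∨ ((x2 ∧ (¬T ∧ (x0 ∧ x2))) ∧ ((¬T ∧ (F ∨ F)) ∨ ¬(T ∨ x1)))
  →2  F ∨ ((x2 ∧ (¬T ∧ (x0 ∧ x2))) ∧ ((¬T ∧ (F ∨ F)) ∨ ¬(T ∨ x1)))
  →3  (x2 ∧ (¬T ∧ (x0 ∧ x2))) ∧ ((¬T ∧ (F ∨ F)) ∨ ¬(T ∨ x1))
  →4  (x2 ∧ (F ∧ (x0 ∧ x2))) ∧ ((¬T ∧ (F ∨ F)) ∨ ¬(T ∨ x1))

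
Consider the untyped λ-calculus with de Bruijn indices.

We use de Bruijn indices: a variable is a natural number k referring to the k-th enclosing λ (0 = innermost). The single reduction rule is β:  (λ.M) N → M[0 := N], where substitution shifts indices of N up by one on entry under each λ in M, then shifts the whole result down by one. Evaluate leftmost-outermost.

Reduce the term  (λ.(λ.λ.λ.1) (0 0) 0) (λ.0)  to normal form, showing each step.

  start: (λ.(λ.λ.λ.1) (0 0) 0) (λ.0)
  step 1: (λ.λ.λ.1) ((λ.0) (λ.0)) (λ.0)
  step 2: (λ.λ.1) (λ.0)
  step 3: λ.λ.0

Answer: normal form = λ.λ.0  (in 3 steps)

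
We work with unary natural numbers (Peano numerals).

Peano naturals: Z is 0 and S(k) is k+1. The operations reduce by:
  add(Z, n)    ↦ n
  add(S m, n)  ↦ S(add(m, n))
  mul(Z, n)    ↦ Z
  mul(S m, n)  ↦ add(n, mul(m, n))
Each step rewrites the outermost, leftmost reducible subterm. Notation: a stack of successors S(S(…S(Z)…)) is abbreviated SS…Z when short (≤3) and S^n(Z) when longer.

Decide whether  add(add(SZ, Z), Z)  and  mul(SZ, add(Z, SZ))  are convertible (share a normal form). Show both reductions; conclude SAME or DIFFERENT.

Term A:
  start: add(add(SZ, Z), Z)
  →1  add(S(add(Z, Z)), Z)
  →2  S(add(add(Z, Z), Z))
  →3  S(add(Z, Z))
  →4  SZ

Term B:
  start: mul(SZ, add(Z, SZ))
  →1  add(add(Z, SZ), mul(Z, add(Z, SZ)))
  →2  add(SZ, mul(Z, add(Z, SZ)))
  →3  S(add(Z, mul(Z, add(Z, SZ))))
  →4  S(mul(Z, add(Z, SZ)))
  →5  SZ

Answer: SAME — A ⇓ SZ, B ⇓ SZ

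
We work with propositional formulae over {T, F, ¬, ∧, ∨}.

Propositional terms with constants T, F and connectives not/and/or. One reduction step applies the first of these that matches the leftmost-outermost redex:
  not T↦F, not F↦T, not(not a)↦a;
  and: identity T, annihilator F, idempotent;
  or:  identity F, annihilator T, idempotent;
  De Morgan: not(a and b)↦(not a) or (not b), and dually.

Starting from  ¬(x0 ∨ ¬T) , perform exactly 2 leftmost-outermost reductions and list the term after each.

  start: ¬(x0 ∨ ¬T)
  →1  ¬x0 ∧ ¬¬T
  →2  ¬x0 ∧ T

Answer: after 2 steps: ¬x0 ∧ T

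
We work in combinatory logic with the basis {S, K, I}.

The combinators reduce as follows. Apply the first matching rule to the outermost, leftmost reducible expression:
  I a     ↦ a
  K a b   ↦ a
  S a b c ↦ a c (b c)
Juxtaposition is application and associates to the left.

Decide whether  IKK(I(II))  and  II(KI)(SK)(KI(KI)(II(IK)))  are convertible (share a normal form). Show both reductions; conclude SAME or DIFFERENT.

Term A:
  start: IKK(I(II))
  [1] KK(I(II))
  [2] K

Term B:
  start: II(KI)(SK)(KI(KI)(II(IK)))
  [1] I(KI)(SK)(KI(KI)(II(IK)))
  [2] KI(SK)(KI(KI)(II(IK)))
  [3] I(KI(KI)(II(IK)))
  [4] KI(KI)(II(IK))
  [5] I(II(IK))
  [6] II(IK)
  [7] I(IK)
  [8] IK
  [9] K

Answer: SAME — A ⇓ K, B ⇓ K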